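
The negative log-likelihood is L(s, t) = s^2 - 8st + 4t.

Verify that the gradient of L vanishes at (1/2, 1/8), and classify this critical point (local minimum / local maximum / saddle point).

saddle point

∇L = (2s - 8t, -8s + 4); substituting (1/2, 1/8) gives ∇L = (0, 0), so (1/2, 1/8) is indeed a critical point.
The Hessian of L is constant: H = [[2, -8], [-8, 0]].
det(H) = 2·0 − (-8)² = -64.
Since det(H) < 0, H is indefinite and the critical point is a saddle point.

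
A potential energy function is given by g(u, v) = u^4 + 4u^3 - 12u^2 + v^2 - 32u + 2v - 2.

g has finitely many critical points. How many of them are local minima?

g separates as a function of u plus a function of v, so ∇g=0 decouples.
∂g/∂u = 4(u - 2)(u + 1)(u + 4) = 0 at u ∈ {-4, -1, 2}; ∂g/∂v = 2(v + 1) = 0 at v ∈ {-1}.
The Hessian is diagonal: diag(g_uu, g_vv). Second derivatives: g_uu(-4)=72, g_uu(-1)=-36, g_uu(2)=72; g_vv(-1)=2.
Local minima occur where both diagonal entries positive: (-4, -1), (2, -1). Count: 2.

2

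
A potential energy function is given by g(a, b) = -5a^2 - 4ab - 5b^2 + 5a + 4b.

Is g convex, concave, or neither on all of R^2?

g is quadratic, so its Hessian is the constant matrix H = [[-10, -4], [-4, -10]].
det(H) = 84, tr(H) = -20.
det(H) > 0 and tr(H) < 0, so H is negative definite everywhere: concave.

concave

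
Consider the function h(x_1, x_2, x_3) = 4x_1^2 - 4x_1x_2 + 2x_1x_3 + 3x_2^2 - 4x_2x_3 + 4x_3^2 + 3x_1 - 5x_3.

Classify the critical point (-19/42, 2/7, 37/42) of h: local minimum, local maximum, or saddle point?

The Hessian is constant: H = [[8, -4, 2], [-4, 6, -4], [2, -4, 8]].
Leading principal minors: Δ₁ = 8, Δ₂ = 32, Δ₃ = 168.
All leading minors are positive, so H is positive definite: a local minimum.

local minimum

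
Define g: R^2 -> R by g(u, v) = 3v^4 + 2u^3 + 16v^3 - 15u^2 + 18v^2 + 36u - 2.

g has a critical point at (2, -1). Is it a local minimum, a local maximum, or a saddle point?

local maximum

The mixed partial ∂²g/∂u∂v is 0, so the Hessian at any point is diag(g_uu, g_vv) = diag(6(2u - 5), 12(3v^2 + 8v + 3)).
At (2, -1): H = diag(-6, -24).
Both eigenvalues are negative, so H is negative definite: a local maximum.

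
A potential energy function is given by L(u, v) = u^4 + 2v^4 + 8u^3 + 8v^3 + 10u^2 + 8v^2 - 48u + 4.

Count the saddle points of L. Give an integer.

L separates as a function of u plus a function of v, so ∇L=0 decouples.
∂L/∂u = 4(u - 1)(u + 3)(u + 4) = 0 at u ∈ {-4, -3, 1}; ∂L/∂v = 8v(v + 1)(v + 2) = 0 at v ∈ {-2, -1, 0}.
The Hessian is diagonal: diag(L_uu, L_vv). Second derivatives: L_uu(-4)=20, L_uu(-3)=-16, L_uu(1)=80; L_vv(-2)=16, L_vv(-1)=-8, L_vv(0)=16.
Saddle points occur where the two diagonal entries have opposite signs: (-4, -1), (-3, -2), (-3, 0), (1, -1). Count: 4.

4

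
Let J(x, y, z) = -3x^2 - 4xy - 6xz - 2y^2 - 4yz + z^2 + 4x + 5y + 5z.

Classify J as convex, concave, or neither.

J is quadratic, so its Hessian is the constant matrix H = [[-6, -4, -6], [-4, -4, -4], [-6, -4, 2]].
Leading principal minors: -6, 8, 64.
Neither pattern holds ⇒ H is indefinite ⇒ neither convex nor concave.

neither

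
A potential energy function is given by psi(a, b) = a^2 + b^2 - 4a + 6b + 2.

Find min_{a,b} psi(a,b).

psi(a,b) separates as P(a) + Q(b) + 2, so its minimum is min P + min Q + 2.
P'(a) = 2a - 4 vanishes at a ∈ {2}; Q'(b) = 2b + 6 vanishes at b ∈ {-3}.
Local minima of P (where P''>0): P(2)=-4. Local minima of Q: Q(-3)=-9.
So the global minimum of psi is P(2) + Q(-3) + 2 = -4 − 9 + 2 = -11, attained at (2, -3).

-11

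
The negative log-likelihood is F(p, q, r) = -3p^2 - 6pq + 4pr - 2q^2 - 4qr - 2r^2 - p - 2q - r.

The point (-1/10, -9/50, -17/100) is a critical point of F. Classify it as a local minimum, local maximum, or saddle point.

The Hessian is constant: H = [[-6, -6, 4], [-6, -4, -4], [4, -4, -4]].
Leading principal minors: Δ₁ = -6, Δ₂ = -12, Δ₃ = 400.
The minors fit neither the all-positive nor the alternating-sign pattern, so H is indefinite: a saddle point.

saddle point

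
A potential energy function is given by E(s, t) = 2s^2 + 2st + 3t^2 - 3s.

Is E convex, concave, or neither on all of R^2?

convex

E is quadratic, so its Hessian is the constant matrix H = [[4, 2], [2, 6]].
det(H) = 20, tr(H) = 10.
det(H) > 0 and tr(H) > 0, so H is positive definite everywhere: convex.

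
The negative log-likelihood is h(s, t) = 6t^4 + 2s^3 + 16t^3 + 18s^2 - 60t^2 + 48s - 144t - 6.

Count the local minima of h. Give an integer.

h separates as a function of s plus a function of t, so ∇h=0 decouples.
∂h/∂s = 6(s + 2)(s + 4) = 0 at s ∈ {-4, -2}; ∂h/∂t = 24(t - 2)(t + 1)(t + 3) = 0 at t ∈ {-3, -1, 2}.
The Hessian is diagonal: diag(h_ss, h_tt). Second derivatives: h_ss(-4)=-12, h_ss(-2)=12; h_tt(-3)=240, h_tt(-1)=-144, h_tt(2)=360.
Local minima occur where both diagonal entries positive: (-2, -3), (-2, 2). Count: 2.

2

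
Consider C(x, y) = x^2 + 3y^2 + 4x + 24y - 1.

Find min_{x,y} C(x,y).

-53

C(x,y) separates as P(x) + Q(y) − 1, so its minimum is min P + min Q − 1.
P'(x) = 2x + 4 vanishes at x ∈ {-2}; Q'(y) = 6y + 24 vanishes at y ∈ {-4}.
Local minima of P (where P''>0): P(-2)=-4. Local minima of Q: Q(-4)=-48.
So the global minimum of C is P(-2) + Q(-4) − 1 = -4 − 48 − 1 = -53, attained at (-2, -4).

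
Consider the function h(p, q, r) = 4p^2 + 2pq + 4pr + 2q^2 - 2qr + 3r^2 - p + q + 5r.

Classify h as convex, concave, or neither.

h is quadratic, so its Hessian is the constant matrix H = [[8, 2, 4], [2, 4, -2], [4, -2, 6]].
Leading principal minors: 8, 28, 40.
All positive ⇒ H ≻ 0 ⇒ convex.

convex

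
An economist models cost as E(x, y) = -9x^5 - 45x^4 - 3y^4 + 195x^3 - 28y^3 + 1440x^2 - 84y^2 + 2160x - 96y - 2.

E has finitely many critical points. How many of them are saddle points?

6

E separates as a function of x plus a function of y, so ∇E=0 decouples.
∂E/∂x = -45(x - 4)(x + 1)(x + 3)(x + 4) = 0 at x ∈ {-4, -3, -1, 4}; ∂E/∂y = -12(y + 1)(y + 2)(y + 4) = 0 at y ∈ {-4, -2, -1}.
The Hessian is diagonal: diag(E_xx, E_yy). Second derivatives: E_xx(-4)=1080, E_xx(-3)=-630, E_xx(-1)=1350, E_xx(4)=-12600; E_yy(-4)=-72, E_yy(-2)=24, E_yy(-1)=-36.
Saddle points occur where the two diagonal entries have opposite signs: (-4, -4), (-4, -1), (-3, -2), (-1, -4), (-1, -1), (4, -2). Count: 6.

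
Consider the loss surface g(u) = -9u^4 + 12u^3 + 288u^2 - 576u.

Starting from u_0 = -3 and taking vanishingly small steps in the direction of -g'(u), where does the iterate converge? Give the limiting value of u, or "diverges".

g'(u) = -36(u - 4)(u - 1)(u + 4), so g'(-3) = -1008.
Gradient descent moves in the -g' direction, i.e. u is increasing.
The nearest critical point in that direction is u = 1, where g'' = 540 > 0 (a local minimum). The iterate converges there.

1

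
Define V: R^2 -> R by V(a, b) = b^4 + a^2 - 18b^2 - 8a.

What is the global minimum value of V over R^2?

-97

V(a,b) separates as P(a) + Q(b), so its minimum is min P + min Q.
P'(a) = 2a - 8 vanishes at a ∈ {4}; Q'(b) = 4b(b - 3)(b + 3) vanishes at b ∈ {-3, 0, 3}.
Local minima of P (where P''>0): P(4)=-16. Local minima of Q: Q(-3)=-81, Q(3)=-81.
So the global minimum of V is P(4) + Q(-3) = -16 − 81 = -97, attained at (4, -3).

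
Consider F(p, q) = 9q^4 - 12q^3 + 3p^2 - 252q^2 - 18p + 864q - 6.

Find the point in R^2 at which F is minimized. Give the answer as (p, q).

F(p,q) separates as A(p) + B(q) − 6, so its minimum is min A + min B − 6.
A'(p) = 6p - 18 vanishes at p ∈ {3}; B'(q) = 36(q - 3)(q - 2)(q + 4) vanishes at q ∈ {-4, 2, 3}.
Local minima of A (where A''>0): A(3)=-27. Local minima of B: B(-4)=-4416, B(3)=729.
So the global minimum of F is A(3) + B(-4) − 6 = -27 − 4416 − 6 = -4449, attained at (3, -4).

(3, -4)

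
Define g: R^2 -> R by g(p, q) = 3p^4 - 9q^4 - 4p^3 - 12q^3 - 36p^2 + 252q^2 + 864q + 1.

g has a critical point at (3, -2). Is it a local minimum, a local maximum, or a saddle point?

local minimum

The mixed partial ∂²g/∂p∂q is 0, so the Hessian at any point is diag(g_pp, g_qq) = diag(12(3p^2 - 2p - 6), 36(-3q^2 - 2q + 14)).
At (3, -2): H = diag(180, 216).
Both eigenvalues are positive, so H is positive definite: a local minimum.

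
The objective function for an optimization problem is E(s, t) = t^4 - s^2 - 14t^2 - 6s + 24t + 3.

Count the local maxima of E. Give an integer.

E separates as a function of s plus a function of t, so ∇E=0 decouples.
∂E/∂s = -2(s + 3) = 0 at s ∈ {-3}; ∂E/∂t = 4(t - 2)(t - 1)(t + 3) = 0 at t ∈ {-3, 1, 2}.
The Hessian is diagonal: diag(E_ss, E_tt). Second derivatives: E_ss(-3)=-2; E_tt(-3)=80, E_tt(1)=-16, E_tt(2)=20.
Local maxima occur where both diagonal entries negative: (-3, 1). Count: 1.

1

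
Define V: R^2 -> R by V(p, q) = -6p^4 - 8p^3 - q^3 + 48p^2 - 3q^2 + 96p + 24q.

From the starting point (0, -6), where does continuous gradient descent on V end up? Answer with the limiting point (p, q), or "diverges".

V is separable, so gradient descent decouples: p follows -∂V/∂p, q follows -∂V/∂q.
∂V/∂p = -24(p - 2)(p + 1)(p + 2); at p=0 this is 96, so p decreases.
∂V/∂q = -3(q - 2)(q + 4); at q=-6 this is -48, so q increases.
p converges to its nearest critical value -1 (a local min of the p-part); q converges to -4. The iterate converges to (-1, -4).

(-1, -4)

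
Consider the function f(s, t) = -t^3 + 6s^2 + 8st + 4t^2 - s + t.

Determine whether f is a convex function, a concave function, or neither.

neither

The term -t^3 is cubic, so the Hessian is not constant.
∂²f/∂t² = -6t + 8, which takes both signs as t varies (negative for sufficiently large t). A diagonal entry of the Hessian changing sign means the Hessian is neither positive- nor negative-semidefinite on all of R^2.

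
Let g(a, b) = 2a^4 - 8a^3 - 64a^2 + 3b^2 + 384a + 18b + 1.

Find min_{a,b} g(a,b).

g(a,b) separates as P(a) + Q(b) + 1, so its minimum is min P + min Q + 1.
P'(a) = 8(a - 4)(a - 3)(a + 4) vanishes at a ∈ {-4, 3, 4}; Q'(b) = 6b + 18 vanishes at b ∈ {-3}.
Local minima of P (where P''>0): P(-4)=-1536, P(4)=512. Local minima of Q: Q(-3)=-27.
So the global minimum of g is P(-4) + Q(-3) + 1 = -1536 − 27 + 1 = -1562, attained at (-4, -3).

-1562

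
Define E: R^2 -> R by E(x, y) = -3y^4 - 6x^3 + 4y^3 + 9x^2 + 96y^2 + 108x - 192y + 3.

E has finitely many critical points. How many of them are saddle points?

E separates as a function of x plus a function of y, so ∇E=0 decouples.
∂E/∂x = -18(x - 3)(x + 2) = 0 at x ∈ {-2, 3}; ∂E/∂y = -12(y - 4)(y - 1)(y + 4) = 0 at y ∈ {-4, 1, 4}.
The Hessian is diagonal: diag(E_xx, E_yy). Second derivatives: E_xx(-2)=90, E_xx(3)=-90; E_yy(-4)=-480, E_yy(1)=180, E_yy(4)=-288.
Saddle points occur where the two diagonal entries have opposite signs: (-2, -4), (-2, 4), (3, 1). Count: 3.

3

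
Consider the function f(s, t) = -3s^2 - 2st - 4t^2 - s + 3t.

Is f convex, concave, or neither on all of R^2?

f is quadratic, so its Hessian is the constant matrix H = [[-6, -2], [-2, -8]].
det(H) = 44, tr(H) = -14.
det(H) > 0 and tr(H) < 0, so H is negative definite everywhere: concave.

concave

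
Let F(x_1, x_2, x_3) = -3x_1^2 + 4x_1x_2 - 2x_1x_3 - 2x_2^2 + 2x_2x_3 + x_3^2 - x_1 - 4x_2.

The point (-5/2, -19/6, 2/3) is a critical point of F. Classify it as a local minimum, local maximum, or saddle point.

saddle point

The Hessian is constant: H = [[-6, 4, -2], [4, -4, 2], [-2, 2, 2]].
Leading principal minors: Δ₁ = -6, Δ₂ = 8, Δ₃ = 24.
The minors fit neither the all-positive nor the alternating-sign pattern, so H is indefinite: a saddle point.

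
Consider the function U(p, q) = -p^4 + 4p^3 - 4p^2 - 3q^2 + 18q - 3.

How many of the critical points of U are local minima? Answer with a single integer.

U separates as a function of p plus a function of q, so ∇U=0 decouples.
∂U/∂p = -4p(p - 2)(p - 1) = 0 at p ∈ {0, 1, 2}; ∂U/∂q = -6(q - 3) = 0 at q ∈ {3}.
The Hessian is diagonal: diag(U_pp, U_qq). Second derivatives: U_pp(0)=-8, U_pp(1)=4, U_pp(2)=-8; U_qq(3)=-6.
Local minima occur where both diagonal entries positive: none. Count: 0.

0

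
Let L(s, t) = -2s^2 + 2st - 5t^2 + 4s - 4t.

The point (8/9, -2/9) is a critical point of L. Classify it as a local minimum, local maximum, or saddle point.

local maximum

The Hessian of L is constant: H = [[-4, 2], [2, -10]].
det(H) = (-4)·(-10) − 2² = 36.
det(H) > 0 and tr(H) = -14 < 0, so H is negative definite and the point is a local maximum.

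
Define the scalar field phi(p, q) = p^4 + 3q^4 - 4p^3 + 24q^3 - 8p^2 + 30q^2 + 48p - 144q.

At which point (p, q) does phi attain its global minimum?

(-2, 1)

phi(p,q) separates as A(p) + B(q), so its minimum is min A + min B.
A'(p) = 4(p - 3)(p - 2)(p + 2) vanishes at p ∈ {-2, 2, 3}; B'(q) = 12(q - 1)(q + 3)(q + 4) vanishes at q ∈ {-4, -3, 1}.
Local minima of A (where A''>0): A(-2)=-80, A(3)=45. Local minima of B: B(-4)=288, B(1)=-87.
So the global minimum of phi is A(-2) + B(1) = -80 − 87 = -167, attained at (-2, 1).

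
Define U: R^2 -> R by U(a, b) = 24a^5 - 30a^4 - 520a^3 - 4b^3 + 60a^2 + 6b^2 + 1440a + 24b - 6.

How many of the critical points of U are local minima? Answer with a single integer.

U separates as a function of a plus a function of b, so ∇U=0 decouples.
∂U/∂a = 120(a - 4)(a - 1)(a + 1)(a + 3) = 0 at a ∈ {-3, -1, 1, 4}; ∂U/∂b = -12(b - 2)(b + 1) = 0 at b ∈ {-1, 2}.
The Hessian is diagonal: diag(U_aa, U_bb). Second derivatives: U_aa(-3)=-6720, U_aa(-1)=2400, U_aa(1)=-2880, U_aa(4)=12600; U_bb(-1)=36, U_bb(2)=-36.
Local minima occur where both diagonal entries positive: (-1, -1), (4, -1). Count: 2.

2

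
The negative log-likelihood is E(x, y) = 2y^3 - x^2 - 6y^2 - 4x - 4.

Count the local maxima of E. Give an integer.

E separates as a function of x plus a function of y, so ∇E=0 decouples.
∂E/∂x = -2(x + 2) = 0 at x ∈ {-2}; ∂E/∂y = 6y(y - 2) = 0 at y ∈ {0, 2}.
The Hessian is diagonal: diag(E_xx, E_yy). Second derivatives: E_xx(-2)=-2; E_yy(0)=-12, E_yy(2)=12.
Local maxima occur where both diagonal entries negative: (-2, 0). Count: 1.

1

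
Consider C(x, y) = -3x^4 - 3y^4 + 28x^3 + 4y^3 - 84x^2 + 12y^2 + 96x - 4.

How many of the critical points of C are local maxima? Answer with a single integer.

4

C separates as a function of x plus a function of y, so ∇C=0 decouples.
∂C/∂x = -12(x - 4)(x - 2)(x - 1) = 0 at x ∈ {1, 2, 4}; ∂C/∂y = -12y(y - 2)(y + 1) = 0 at y ∈ {-1, 0, 2}.
The Hessian is diagonal: diag(C_xx, C_yy). Second derivatives: C_xx(1)=-36, C_xx(2)=24, C_xx(4)=-72; C_yy(-1)=-36, C_yy(0)=24, C_yy(2)=-72.
Local maxima occur where both diagonal entries negative: (1, -1), (1, 2), (4, -1), (4, 2). Count: 4.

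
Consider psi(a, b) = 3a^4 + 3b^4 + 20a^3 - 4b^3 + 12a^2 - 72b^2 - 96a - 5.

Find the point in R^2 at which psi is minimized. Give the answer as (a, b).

(1, 4)

psi(a,b) separates as P(a) + Q(b) − 5, so its minimum is min P + min Q − 5.
P'(a) = 12(a - 1)(a + 2)(a + 4) vanishes at a ∈ {-4, -2, 1}; Q'(b) = 12b(b - 4)(b + 3) vanishes at b ∈ {-3, 0, 4}.
Local minima of P (where P''>0): P(-4)=64, P(1)=-61. Local minima of Q: Q(-3)=-297, Q(4)=-640.
So the global minimum of psi is P(1) + Q(4) − 5 = -61 − 640 − 5 = -706, attained at (1, 4).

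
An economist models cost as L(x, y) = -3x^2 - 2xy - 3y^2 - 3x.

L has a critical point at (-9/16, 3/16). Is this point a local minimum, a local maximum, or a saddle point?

The Hessian of L is constant: H = [[-6, -2], [-2, -6]].
det(H) = (-6)·(-6) − (-2)² = 32.
det(H) > 0 and tr(H) = -12 < 0, so H is negative definite and the point is a local maximum.

local maximum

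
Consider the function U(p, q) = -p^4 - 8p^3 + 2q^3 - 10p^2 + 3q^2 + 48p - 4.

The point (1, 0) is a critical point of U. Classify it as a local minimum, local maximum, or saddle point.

saddle point

The mixed partial ∂²U/∂p∂q is 0, so the Hessian at any point is diag(U_pp, U_qq) = diag(-4(3p^2 + 12p + 5), 6(2q + 1)).
At (1, 0): H = diag(-80, 6).
The eigenvalues have opposite signs, so H is indefinite: a saddle point.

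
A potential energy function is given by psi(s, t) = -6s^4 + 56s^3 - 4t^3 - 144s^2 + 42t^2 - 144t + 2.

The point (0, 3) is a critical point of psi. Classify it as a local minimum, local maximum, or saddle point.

saddle point

The mixed partial ∂²psi/∂s∂t is 0, so the Hessian at any point is diag(psi_ss, psi_tt) = diag(24(-3s^2 + 14s - 12), 12(-2t + 7)).
At (0, 3): H = diag(-288, 12).
The eigenvalues have opposite signs, so H is indefinite: a saddle point.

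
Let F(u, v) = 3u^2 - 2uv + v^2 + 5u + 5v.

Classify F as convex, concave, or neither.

F is quadratic, so its Hessian is the constant matrix H = [[6, -2], [-2, 2]].
det(H) = 8, tr(H) = 8.
det(H) > 0 and tr(H) > 0, so H is positive definite everywhere: convex.

convex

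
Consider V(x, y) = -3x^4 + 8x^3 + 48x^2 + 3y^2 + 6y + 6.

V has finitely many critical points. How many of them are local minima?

1

V separates as a function of x plus a function of y, so ∇V=0 decouples.
∂V/∂x = -12x(x - 4)(x + 2) = 0 at x ∈ {-2, 0, 4}; ∂V/∂y = 6(y + 1) = 0 at y ∈ {-1}.
The Hessian is diagonal: diag(V_xx, V_yy). Second derivatives: V_xx(-2)=-144, V_xx(0)=96, V_xx(4)=-288; V_yy(-1)=6.
Local minima occur where both diagonal entries positive: (0, -1). Count: 1.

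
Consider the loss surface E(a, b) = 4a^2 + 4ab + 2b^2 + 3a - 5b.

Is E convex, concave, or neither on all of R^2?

convex

E is quadratic, so its Hessian is the constant matrix H = [[8, 4], [4, 4]].
det(H) = 16, tr(H) = 12.
det(H) > 0 and tr(H) > 0, so H is positive definite everywhere: convex.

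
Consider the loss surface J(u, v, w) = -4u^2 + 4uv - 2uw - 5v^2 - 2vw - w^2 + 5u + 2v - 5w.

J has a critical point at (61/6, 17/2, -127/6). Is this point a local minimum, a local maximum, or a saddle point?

The Hessian is constant: H = [[-8, 4, -2], [4, -10, -2], [-2, -2, -2]].
Leading principal minors: Δ₁ = -8, Δ₂ = 64, Δ₃ = -24.
The minors alternate sign starting negative (−, +, −), so H is negative definite: a local maximum.

local maximum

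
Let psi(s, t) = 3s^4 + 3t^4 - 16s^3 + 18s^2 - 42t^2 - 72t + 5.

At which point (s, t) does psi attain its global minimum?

psi(s,t) separates as P(s) + Q(t) + 5, so its minimum is min P + min Q + 5.
P'(s) = 12s(s - 3)(s - 1) vanishes at s ∈ {0, 1, 3}; Q'(t) = 12(t - 3)(t + 1)(t + 2) vanishes at t ∈ {-2, -1, 3}.
Local minima of P (where P''>0): P(0)=0, P(3)=-27. Local minima of Q: Q(-2)=24, Q(3)=-351.
So the global minimum of psi is P(3) + Q(3) + 5 = -27 − 351 + 5 = -373, attained at (3, 3).

(3, 3)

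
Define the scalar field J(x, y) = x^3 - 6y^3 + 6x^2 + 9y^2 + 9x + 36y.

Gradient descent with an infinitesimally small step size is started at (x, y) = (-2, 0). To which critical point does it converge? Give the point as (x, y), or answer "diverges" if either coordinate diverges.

(-1, -1)

J is separable, so gradient descent decouples: x follows -∂J/∂x, y follows -∂J/∂y.
∂J/∂x = 3(x + 1)(x + 3); at x=-2 this is -3, so x increases.
∂J/∂y = -18(y - 2)(y + 1); at y=0 this is 36, so y decreases.
x converges to its nearest critical value -1 (a local min of the x-part); y converges to -1. The iterate converges to (-1, -1).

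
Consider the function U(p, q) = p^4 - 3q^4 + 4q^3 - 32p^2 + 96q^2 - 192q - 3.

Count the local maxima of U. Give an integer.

2

U separates as a function of p plus a function of q, so ∇U=0 decouples.
∂U/∂p = 4p(p - 4)(p + 4) = 0 at p ∈ {-4, 0, 4}; ∂U/∂q = -12(q - 4)(q - 1)(q + 4) = 0 at q ∈ {-4, 1, 4}.
The Hessian is diagonal: diag(U_pp, U_qq). Second derivatives: U_pp(-4)=128, U_pp(0)=-64, U_pp(4)=128; U_qq(-4)=-480, U_qq(1)=180, U_qq(4)=-288.
Local maxima occur where both diagonal entries negative: (0, -4), (0, 4). Count: 2.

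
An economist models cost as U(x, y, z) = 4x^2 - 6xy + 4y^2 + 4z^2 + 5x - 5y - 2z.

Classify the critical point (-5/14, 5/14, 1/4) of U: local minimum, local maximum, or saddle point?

The Hessian is constant: H = [[8, -6, 0], [-6, 8, 0], [0, 0, 8]].
Leading principal minors: Δ₁ = 8, Δ₂ = 28, Δ₃ = 224.
All leading minors are positive, so H is positive definite: a local minimum.

local minimum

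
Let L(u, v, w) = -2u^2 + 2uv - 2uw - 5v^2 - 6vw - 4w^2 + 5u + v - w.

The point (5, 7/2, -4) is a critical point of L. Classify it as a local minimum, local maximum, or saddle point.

The Hessian is constant: H = [[-4, 2, -2], [2, -10, -6], [-2, -6, -8]].
Leading principal minors: Δ₁ = -4, Δ₂ = 36, Δ₃ = -56.
The minors alternate sign starting negative (−, +, −), so H is negative definite: a local maximum.

local maximum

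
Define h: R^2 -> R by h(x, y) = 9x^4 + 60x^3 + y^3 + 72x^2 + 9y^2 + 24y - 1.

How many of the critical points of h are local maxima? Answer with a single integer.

1

h separates as a function of x plus a function of y, so ∇h=0 decouples.
∂h/∂x = 36x(x + 1)(x + 4) = 0 at x ∈ {-4, -1, 0}; ∂h/∂y = 3(y + 2)(y + 4) = 0 at y ∈ {-4, -2}.
The Hessian is diagonal: diag(h_xx, h_yy). Second derivatives: h_xx(-4)=432, h_xx(-1)=-108, h_xx(0)=144; h_yy(-4)=-6, h_yy(-2)=6.
Local maxima occur where both diagonal entries negative: (-1, -4). Count: 1.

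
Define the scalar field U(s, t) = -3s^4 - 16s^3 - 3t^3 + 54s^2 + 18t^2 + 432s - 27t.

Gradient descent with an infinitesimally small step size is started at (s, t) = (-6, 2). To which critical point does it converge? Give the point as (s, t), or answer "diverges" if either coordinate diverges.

diverges

U is separable, so gradient descent decouples: s follows -∂U/∂s, t follows -∂U/∂t.
∂U/∂s = -12(s - 3)(s + 3)(s + 4); at s=-6 this is 648, so s decreases.
∂U/∂t = -9(t - 3)(t - 1); at t=2 this is 9, so t decreases.
The s-coordinate has no critical point in that direction and runs off to infinity.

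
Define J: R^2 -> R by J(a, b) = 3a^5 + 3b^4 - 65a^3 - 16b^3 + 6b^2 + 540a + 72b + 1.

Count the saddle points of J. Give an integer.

6

J separates as a function of a plus a function of b, so ∇J=0 decouples.
∂J/∂a = 15(a - 3)(a - 2)(a + 2)(a + 3) = 0 at a ∈ {-3, -2, 2, 3}; ∂J/∂b = 12(b - 3)(b - 2)(b + 1) = 0 at b ∈ {-1, 2, 3}.
The Hessian is diagonal: diag(J_aa, J_bb). Second derivatives: J_aa(-3)=-450, J_aa(-2)=300, J_aa(2)=-300, J_aa(3)=450; J_bb(-1)=144, J_bb(2)=-36, J_bb(3)=48.
Saddle points occur where the two diagonal entries have opposite signs: (-3, -1), (-3, 3), (-2, 2), (2, -1), (2, 3), (3, 2). Count: 6.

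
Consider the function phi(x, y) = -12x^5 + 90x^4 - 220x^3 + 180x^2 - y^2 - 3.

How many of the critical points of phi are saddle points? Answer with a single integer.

phi separates as a function of x plus a function of y, so ∇phi=0 decouples.
∂phi/∂x = -60x(x - 3)(x - 2)(x - 1) = 0 at x ∈ {0, 1, 2, 3}; ∂phi/∂y = -2y = 0 at y ∈ {0}.
The Hessian is diagonal: diag(phi_xx, phi_yy). Second derivatives: phi_xx(0)=360, phi_xx(1)=-120, phi_xx(2)=120, phi_xx(3)=-360; phi_yy(0)=-2.
Saddle points occur where the two diagonal entries have opposite signs: (0, 0), (2, 0). Count: 2.

2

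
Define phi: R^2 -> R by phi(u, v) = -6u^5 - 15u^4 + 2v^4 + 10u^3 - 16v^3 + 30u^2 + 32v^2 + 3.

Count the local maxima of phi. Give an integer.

phi separates as a function of u plus a function of v, so ∇phi=0 decouples.
∂phi/∂u = -30u(u - 1)(u + 1)(u + 2) = 0 at u ∈ {-2, -1, 0, 1}; ∂phi/∂v = 8v(v - 4)(v - 2) = 0 at v ∈ {0, 2, 4}.
The Hessian is diagonal: diag(phi_uu, phi_vv). Second derivatives: phi_uu(-2)=180, phi_uu(-1)=-60, phi_uu(0)=60, phi_uu(1)=-180; phi_vv(0)=64, phi_vv(2)=-32, phi_vv(4)=64.
Local maxima occur where both diagonal entries negative: (-1, 2), (1, 2). Count: 2.

2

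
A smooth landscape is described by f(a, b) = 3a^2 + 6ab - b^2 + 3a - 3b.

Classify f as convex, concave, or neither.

f is quadratic, so its Hessian is the constant matrix H = [[6, 6], [6, -2]].
det(H) = -48, tr(H) = 4.
det(H) < 0, so H is indefinite: neither convex nor concave.

neither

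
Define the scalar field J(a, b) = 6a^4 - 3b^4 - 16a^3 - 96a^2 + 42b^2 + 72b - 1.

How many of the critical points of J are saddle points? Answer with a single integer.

J separates as a function of a plus a function of b, so ∇J=0 decouples.
∂J/∂a = 24a(a - 4)(a + 2) = 0 at a ∈ {-2, 0, 4}; ∂J/∂b = -12(b - 3)(b + 1)(b + 2) = 0 at b ∈ {-2, -1, 3}.
The Hessian is diagonal: diag(J_aa, J_bb). Second derivatives: J_aa(-2)=288, J_aa(0)=-192, J_aa(4)=576; J_bb(-2)=-60, J_bb(-1)=48, J_bb(3)=-240.
Saddle points occur where the two diagonal entries have opposite signs: (-2, -2), (-2, 3), (0, -1), (4, -2), (4, 3). Count: 5.

5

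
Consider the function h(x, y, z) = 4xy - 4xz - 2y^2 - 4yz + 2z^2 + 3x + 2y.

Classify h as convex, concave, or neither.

neither

h is quadratic, so its Hessian is the constant matrix H = [[0, 4, -4], [4, -4, -4], [-4, -4, 4]].
Leading principal minors: 0, -16, 128.
Neither pattern holds ⇒ H is indefinite ⇒ neither convex nor concave.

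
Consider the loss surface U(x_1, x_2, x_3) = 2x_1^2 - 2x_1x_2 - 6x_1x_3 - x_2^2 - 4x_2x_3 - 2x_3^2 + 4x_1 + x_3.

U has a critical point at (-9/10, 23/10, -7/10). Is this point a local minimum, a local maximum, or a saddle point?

The Hessian is constant: H = [[4, -2, -6], [-2, -2, -4], [-6, -4, -4]].
Leading principal minors: Δ₁ = 4, Δ₂ = -12, Δ₃ = -40.
The minors fit neither the all-positive nor the alternating-sign pattern, so H is indefinite: a saddle point.

saddle point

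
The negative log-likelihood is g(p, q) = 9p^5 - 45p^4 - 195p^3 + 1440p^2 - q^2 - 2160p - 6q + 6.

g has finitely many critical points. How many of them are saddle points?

g separates as a function of p plus a function of q, so ∇g=0 decouples.
∂g/∂p = 45(p - 4)(p - 3)(p - 1)(p + 4) = 0 at p ∈ {-4, 1, 3, 4}; ∂g/∂q = -2(q + 3) = 0 at q ∈ {-3}.
The Hessian is diagonal: diag(g_pp, g_qq). Second derivatives: g_pp(-4)=-12600, g_pp(1)=1350, g_pp(3)=-630, g_pp(4)=1080; g_qq(-3)=-2.
Saddle points occur where the two diagonal entries have opposite signs: (1, -3), (4, -3). Count: 2.

2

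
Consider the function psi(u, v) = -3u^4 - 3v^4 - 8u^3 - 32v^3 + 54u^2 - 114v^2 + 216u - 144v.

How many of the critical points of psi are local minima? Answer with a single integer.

psi separates as a function of u plus a function of v, so ∇psi=0 decouples.
∂psi/∂u = -12(u - 3)(u + 2)(u + 3) = 0 at u ∈ {-3, -2, 3}; ∂psi/∂v = -12(v + 1)(v + 3)(v + 4) = 0 at v ∈ {-4, -3, -1}.
The Hessian is diagonal: diag(psi_uu, psi_vv). Second derivatives: psi_uu(-3)=-72, psi_uu(-2)=60, psi_uu(3)=-360; psi_vv(-4)=-36, psi_vv(-3)=24, psi_vv(-1)=-72.
Local minima occur where both diagonal entries positive: (-2, -3). Count: 1.

1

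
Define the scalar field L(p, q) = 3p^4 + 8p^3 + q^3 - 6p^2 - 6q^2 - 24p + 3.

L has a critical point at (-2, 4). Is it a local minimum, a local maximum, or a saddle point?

local minimum

The mixed partial ∂²L/∂p∂q is 0, so the Hessian at any point is diag(L_pp, L_qq) = diag(12(3p^2 + 4p - 1), 6(q - 2)).
At (-2, 4): H = diag(36, 12).
Both eigenvalues are positive, so H is positive definite: a local minimum.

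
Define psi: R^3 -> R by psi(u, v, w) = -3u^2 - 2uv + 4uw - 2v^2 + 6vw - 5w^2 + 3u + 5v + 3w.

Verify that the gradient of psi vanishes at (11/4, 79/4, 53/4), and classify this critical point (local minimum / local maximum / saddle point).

∇psi = (-6u - 2v + 4w + 3, -2u - 4v + 6w + 5, 4u + 6v - 10w + 3); substituting (11/4, 79/4, 53/4) gives ∇psi = (0, 0, 0), so (11/4, 79/4, 53/4) is indeed a critical point.
The Hessian is constant: H = [[-6, -2, 4], [-2, -4, 6], [4, 6, -10]].
Leading principal minors: Δ₁ = -6, Δ₂ = 20, Δ₃ = -16.
The minors alternate sign starting negative (−, +, −), so H is negative definite: a local maximum.

local maximum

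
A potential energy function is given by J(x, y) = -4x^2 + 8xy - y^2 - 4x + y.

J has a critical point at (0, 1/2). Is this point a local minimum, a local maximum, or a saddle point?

saddle point

The Hessian of J is constant: H = [[-8, 8], [8, -2]].
det(H) = (-8)·(-2) − 8² = -48.
Since det(H) < 0, H is indefinite and the critical point is a saddle point.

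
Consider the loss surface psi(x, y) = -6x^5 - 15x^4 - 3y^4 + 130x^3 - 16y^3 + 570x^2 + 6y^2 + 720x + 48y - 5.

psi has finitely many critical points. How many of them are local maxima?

4

psi separates as a function of x plus a function of y, so ∇psi=0 decouples.
∂psi/∂x = -30(x - 4)(x + 1)(x + 2)(x + 3) = 0 at x ∈ {-3, -2, -1, 4}; ∂psi/∂y = -12(y - 1)(y + 1)(y + 4) = 0 at y ∈ {-4, -1, 1}.
The Hessian is diagonal: diag(psi_xx, psi_yy). Second derivatives: psi_xx(-3)=420, psi_xx(-2)=-180, psi_xx(-1)=300, psi_xx(4)=-6300; psi_yy(-4)=-180, psi_yy(-1)=72, psi_yy(1)=-120.
Local maxima occur where both diagonal entries negative: (-2, -4), (-2, 1), (4, -4), (4, 1). Count: 4.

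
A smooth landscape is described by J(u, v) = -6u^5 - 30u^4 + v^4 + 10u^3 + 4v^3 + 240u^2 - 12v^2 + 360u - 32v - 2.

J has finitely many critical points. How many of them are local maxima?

J separates as a function of u plus a function of v, so ∇J=0 decouples.
∂J/∂u = -30(u - 2)(u + 1)(u + 2)(u + 3) = 0 at u ∈ {-3, -2, -1, 2}; ∂J/∂v = 4(v - 2)(v + 1)(v + 4) = 0 at v ∈ {-4, -1, 2}.
The Hessian is diagonal: diag(J_uu, J_vv). Second derivatives: J_uu(-3)=300, J_uu(-2)=-120, J_uu(-1)=180, J_uu(2)=-1800; J_vv(-4)=72, J_vv(-1)=-36, J_vv(2)=72.
Local maxima occur where both diagonal entries negative: (-2, -1), (2, -1). Count: 2.

2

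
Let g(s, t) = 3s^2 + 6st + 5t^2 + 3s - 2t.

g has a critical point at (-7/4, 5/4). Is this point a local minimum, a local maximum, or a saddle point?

local minimum

The Hessian of g is constant: H = [[6, 6], [6, 10]].
det(H) = 6·10 − 6² = 24.
det(H) > 0 and tr(H) = 16 > 0, so H is positive definite and the point is a local minimum.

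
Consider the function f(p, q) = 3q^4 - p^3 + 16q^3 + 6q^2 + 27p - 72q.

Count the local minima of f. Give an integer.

f separates as a function of p plus a function of q, so ∇f=0 decouples.
∂f/∂p = -3(p - 3)(p + 3) = 0 at p ∈ {-3, 3}; ∂f/∂q = 12(q - 1)(q + 2)(q + 3) = 0 at q ∈ {-3, -2, 1}.
The Hessian is diagonal: diag(f_pp, f_qq). Second derivatives: f_pp(-3)=18, f_pp(3)=-18; f_qq(-3)=48, f_qq(-2)=-36, f_qq(1)=144.
Local minima occur where both diagonal entries positive: (-3, -3), (-3, 1). Count: 2.

2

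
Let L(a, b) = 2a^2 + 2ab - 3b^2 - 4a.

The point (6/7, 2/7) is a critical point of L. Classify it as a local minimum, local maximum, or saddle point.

saddle point

The Hessian of L is constant: H = [[4, 2], [2, -6]].
det(H) = 4·(-6) − 2² = -28.
Since det(H) < 0, H is indefinite and the critical point is a saddle point.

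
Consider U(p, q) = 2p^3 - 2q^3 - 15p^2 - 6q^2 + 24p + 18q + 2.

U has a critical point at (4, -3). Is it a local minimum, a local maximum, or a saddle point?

local minimum

The mixed partial ∂²U/∂p∂q is 0, so the Hessian at any point is diag(U_pp, U_qq) = diag(6(2p - 5), -12(q + 1)).
At (4, -3): H = diag(18, 24).
Both eigenvalues are positive, so H is positive definite: a local minimum.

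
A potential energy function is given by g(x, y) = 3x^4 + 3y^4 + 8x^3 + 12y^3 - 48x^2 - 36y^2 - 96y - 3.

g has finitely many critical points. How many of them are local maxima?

g separates as a function of x plus a function of y, so ∇g=0 decouples.
∂g/∂x = 12x(x - 2)(x + 4) = 0 at x ∈ {-4, 0, 2}; ∂g/∂y = 12(y - 2)(y + 1)(y + 4) = 0 at y ∈ {-4, -1, 2}.
The Hessian is diagonal: diag(g_xx, g_yy). Second derivatives: g_xx(-4)=288, g_xx(0)=-96, g_xx(2)=144; g_yy(-4)=216, g_yy(-1)=-108, g_yy(2)=216.
Local maxima occur where both diagonal entries negative: (0, -1). Count: 1.

1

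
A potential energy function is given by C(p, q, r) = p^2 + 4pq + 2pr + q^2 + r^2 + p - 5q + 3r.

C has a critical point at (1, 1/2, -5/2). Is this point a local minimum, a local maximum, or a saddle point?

The Hessian is constant: H = [[2, 4, 2], [4, 2, 0], [2, 0, 2]].
Leading principal minors: Δ₁ = 2, Δ₂ = -12, Δ₃ = -32.
The minors fit neither the all-positive nor the alternating-sign pattern, so H is indefinite: a saddle point.

saddle point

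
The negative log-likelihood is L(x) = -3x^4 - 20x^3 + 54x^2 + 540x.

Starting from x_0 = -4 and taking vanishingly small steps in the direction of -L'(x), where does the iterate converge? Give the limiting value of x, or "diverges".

-3

L'(x) = -12(x - 3)(x + 3)(x + 5), so L'(-4) = -84.
Gradient descent moves in the -L' direction, i.e. x is increasing.
The nearest critical point in that direction is x = -3, where L'' = 144 > 0 (a local minimum). The iterate converges there.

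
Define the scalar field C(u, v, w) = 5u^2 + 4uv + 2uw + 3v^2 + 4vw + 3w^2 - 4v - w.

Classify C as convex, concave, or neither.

convex

C is quadratic, so its Hessian is the constant matrix H = [[10, 4, 2], [4, 6, 4], [2, 4, 6]].
Leading principal minors: 10, 44, 144.
All positive ⇒ H ≻ 0 ⇒ convex.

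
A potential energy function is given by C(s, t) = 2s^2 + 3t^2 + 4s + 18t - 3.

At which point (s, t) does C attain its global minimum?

(-1, -3)

C(s,t) separates as P(s) + Q(t) − 3, so its minimum is min P + min Q − 3.
P'(s) = 4s + 4 vanishes at s ∈ {-1}; Q'(t) = 6(t + 3) vanishes at t ∈ {-3}.
Local minima of P (where P''>0): P(-1)=-2. Local minima of Q: Q(-3)=-27.
So the global minimum of C is P(-1) + Q(-3) − 3 = -2 − 27 − 3 = -32, attained at (-1, -3).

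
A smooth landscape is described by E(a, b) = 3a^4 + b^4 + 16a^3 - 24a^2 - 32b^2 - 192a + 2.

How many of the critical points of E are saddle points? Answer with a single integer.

4

E separates as a function of a plus a function of b, so ∇E=0 decouples.
∂E/∂a = 12(a - 2)(a + 2)(a + 4) = 0 at a ∈ {-4, -2, 2}; ∂E/∂b = 4b(b - 4)(b + 4) = 0 at b ∈ {-4, 0, 4}.
The Hessian is diagonal: diag(E_aa, E_bb). Second derivatives: E_aa(-4)=144, E_aa(-2)=-96, E_aa(2)=288; E_bb(-4)=128, E_bb(0)=-64, E_bb(4)=128.
Saddle points occur where the two diagonal entries have opposite signs: (-4, 0), (-2, -4), (-2, 4), (2, 0). Count: 4.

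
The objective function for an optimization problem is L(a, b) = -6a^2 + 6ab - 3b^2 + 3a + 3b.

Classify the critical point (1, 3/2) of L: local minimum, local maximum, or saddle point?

The Hessian of L is constant: H = [[-12, 6], [6, -6]].
det(H) = (-12)·(-6) − 6² = 36.
det(H) > 0 and tr(H) = -18 < 0, so H is negative definite and the point is a local maximum.

local maximum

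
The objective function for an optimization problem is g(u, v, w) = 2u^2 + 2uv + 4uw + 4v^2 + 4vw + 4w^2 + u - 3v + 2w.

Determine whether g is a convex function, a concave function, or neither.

convex

g is quadratic, so its Hessian is the constant matrix H = [[4, 2, 4], [2, 8, 4], [4, 4, 8]].
Leading principal minors: 4, 28, 96.
All positive ⇒ H ≻ 0 ⇒ convex.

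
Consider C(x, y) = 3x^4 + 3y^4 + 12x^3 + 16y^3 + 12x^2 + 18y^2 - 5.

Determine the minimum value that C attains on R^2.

-32

C(x,y) separates as P(x) + Q(y) − 5, so its minimum is min P + min Q − 5.
P'(x) = 12x(x + 1)(x + 2) vanishes at x ∈ {-2, -1, 0}; Q'(y) = 12y(y + 1)(y + 3) vanishes at y ∈ {-3, -1, 0}.
Local minima of P (where P''>0): P(-2)=0, P(0)=0. Local minima of Q: Q(-3)=-27, Q(0)=0.
So the global minimum of C is P(-2) + Q(-3) − 5 = 0 − 27 − 5 = -32, attained at (-2, -3).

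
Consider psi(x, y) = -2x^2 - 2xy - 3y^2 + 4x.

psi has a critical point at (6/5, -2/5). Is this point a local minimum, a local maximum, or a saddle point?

local maximum

The Hessian of psi is constant: H = [[-4, -2], [-2, -6]].
det(H) = (-4)·(-6) − (-2)² = 20.
det(H) > 0 and tr(H) = -10 < 0, so H is negative definite and the point is a local maximum.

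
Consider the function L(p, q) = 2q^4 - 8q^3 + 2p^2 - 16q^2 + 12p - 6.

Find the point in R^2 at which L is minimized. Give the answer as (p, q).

(-3, 4)

L(p,q) separates as A(p) + B(q) − 6, so its minimum is min A + min B − 6.
A'(p) = 4p + 12 vanishes at p ∈ {-3}; B'(q) = 8q(q - 4)(q + 1) vanishes at q ∈ {-1, 0, 4}.
Local minima of A (where A''>0): A(-3)=-18. Local minima of B: B(-1)=-6, B(4)=-256.
So the global minimum of L is A(-3) + B(4) − 6 = -18 − 256 − 6 = -280, attained at (-3, 4).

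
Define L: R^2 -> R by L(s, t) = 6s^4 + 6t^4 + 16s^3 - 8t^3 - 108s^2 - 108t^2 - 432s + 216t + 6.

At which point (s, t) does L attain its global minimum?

L(s,t) separates as P(s) + Q(t) + 6, so its minimum is min P + min Q + 6.
P'(s) = 24(s - 3)(s + 2)(s + 3) vanishes at s ∈ {-3, -2, 3}; Q'(t) = 24(t - 3)(t - 1)(t + 3) vanishes at t ∈ {-3, 1, 3}.
Local minima of P (where P''>0): P(-3)=378, P(3)=-1350. Local minima of Q: Q(-3)=-918, Q(3)=-54.
So the global minimum of L is P(3) + Q(-3) + 6 = -1350 − 918 + 6 = -2262, attained at (3, -3).

(3, -3)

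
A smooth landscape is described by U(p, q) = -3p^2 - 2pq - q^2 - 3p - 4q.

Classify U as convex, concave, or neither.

concave

U is quadratic, so its Hessian is the constant matrix H = [[-6, -2], [-2, -2]].
det(H) = 8, tr(H) = -8.
det(H) > 0 and tr(H) < 0, so H is negative definite everywhere: concave.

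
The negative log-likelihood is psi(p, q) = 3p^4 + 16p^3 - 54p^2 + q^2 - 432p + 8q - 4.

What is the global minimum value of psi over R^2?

-1127

psi(p,q) separates as A(p) + B(q) − 4, so its minimum is min A + min B − 4.
A'(p) = 12(p - 3)(p + 3)(p + 4) vanishes at p ∈ {-4, -3, 3}; B'(q) = 2q + 8 vanishes at q ∈ {-4}.
Local minima of A (where A''>0): A(-4)=608, A(3)=-1107. Local minima of B: B(-4)=-16.
So the global minimum of psi is A(3) + B(-4) − 4 = -1107 − 16 − 4 = -1127, attained at (3, -4).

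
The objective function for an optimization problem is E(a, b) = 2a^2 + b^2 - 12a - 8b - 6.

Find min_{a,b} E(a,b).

E(a,b) separates as P(a) + Q(b) − 6, so its minimum is min P + min Q − 6.
P'(a) = 4a - 12 vanishes at a ∈ {3}; Q'(b) = 2b - 8 vanishes at b ∈ {4}.
Local minima of P (where P''>0): P(3)=-18. Local minima of Q: Q(4)=-16.
So the global minimum of E is P(3) + Q(4) − 6 = -18 − 16 − 6 = -40, attained at (3, 4).

-40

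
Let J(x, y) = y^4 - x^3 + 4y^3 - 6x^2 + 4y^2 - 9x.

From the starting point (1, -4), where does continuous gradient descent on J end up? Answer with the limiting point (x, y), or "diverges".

J is separable, so gradient descent decouples: x follows -∂J/∂x, y follows -∂J/∂y.
∂J/∂x = -3(x + 1)(x + 3); at x=1 this is -24, so x increases.
∂J/∂y = 4y(y + 1)(y + 2); at y=-4 this is -96, so y increases.
The x-coordinate has no critical point in that direction and runs off to infinity.

diverges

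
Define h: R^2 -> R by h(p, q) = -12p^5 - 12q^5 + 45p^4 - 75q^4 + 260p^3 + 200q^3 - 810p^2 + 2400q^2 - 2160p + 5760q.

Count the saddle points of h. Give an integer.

h separates as a function of p plus a function of q, so ∇h=0 decouples.
∂h/∂p = -60(p - 4)(p - 3)(p + 1)(p + 3) = 0 at p ∈ {-3, -1, 3, 4}; ∂h/∂q = -60(q - 4)(q + 2)(q + 3)(q + 4) = 0 at q ∈ {-4, -3, -2, 4}.
The Hessian is diagonal: diag(h_pp, h_qq). Second derivatives: h_pp(-3)=5040, h_pp(-1)=-2400, h_pp(3)=1440, h_pp(4)=-2100; h_qq(-4)=960, h_qq(-3)=-420, h_qq(-2)=720, h_qq(4)=-20160.
Saddle points occur where the two diagonal entries have opposite signs: (-3, -3), (-3, 4), (-1, -4), (-1, -2), (3, -3), (3, 4), (4, -4), (4, -2). Count: 8.

8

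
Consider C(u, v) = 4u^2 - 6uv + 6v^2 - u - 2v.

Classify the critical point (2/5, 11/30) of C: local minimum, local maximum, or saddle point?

local minimum

The Hessian of C is constant: H = [[8, -6], [-6, 12]].
det(H) = 8·12 − (-6)² = 60.
det(H) > 0 and tr(H) = 20 > 0, so H is positive definite and the point is a local minimum.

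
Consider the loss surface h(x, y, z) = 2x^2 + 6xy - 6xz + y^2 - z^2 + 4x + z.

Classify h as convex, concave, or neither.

h is quadratic, so its Hessian is the constant matrix H = [[4, 6, -6], [6, 2, 0], [-6, 0, -2]].
Leading principal minors: 4, -28, -16.
Neither pattern holds ⇒ H is indefinite ⇒ neither convex nor concave.

neither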